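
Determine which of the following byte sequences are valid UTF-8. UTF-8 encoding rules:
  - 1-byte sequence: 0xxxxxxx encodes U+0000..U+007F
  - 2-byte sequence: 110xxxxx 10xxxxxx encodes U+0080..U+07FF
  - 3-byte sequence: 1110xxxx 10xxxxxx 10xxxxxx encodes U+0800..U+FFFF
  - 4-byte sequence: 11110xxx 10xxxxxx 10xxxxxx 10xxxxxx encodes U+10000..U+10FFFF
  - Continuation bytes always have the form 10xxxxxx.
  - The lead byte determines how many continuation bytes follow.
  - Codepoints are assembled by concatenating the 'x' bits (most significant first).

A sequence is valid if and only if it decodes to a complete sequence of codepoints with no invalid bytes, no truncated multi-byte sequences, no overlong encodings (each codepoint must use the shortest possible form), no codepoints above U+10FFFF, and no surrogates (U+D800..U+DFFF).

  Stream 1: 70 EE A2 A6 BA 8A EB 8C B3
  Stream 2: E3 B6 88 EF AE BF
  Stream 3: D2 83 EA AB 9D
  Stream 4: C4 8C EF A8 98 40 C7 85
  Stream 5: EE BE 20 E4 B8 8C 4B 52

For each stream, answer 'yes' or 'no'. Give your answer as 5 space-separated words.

Answer: no yes yes yes no

Derivation:
Stream 1: error at byte offset 4. INVALID
Stream 2: decodes cleanly. VALID
Stream 3: decodes cleanly. VALID
Stream 4: decodes cleanly. VALID
Stream 5: error at byte offset 2. INVALID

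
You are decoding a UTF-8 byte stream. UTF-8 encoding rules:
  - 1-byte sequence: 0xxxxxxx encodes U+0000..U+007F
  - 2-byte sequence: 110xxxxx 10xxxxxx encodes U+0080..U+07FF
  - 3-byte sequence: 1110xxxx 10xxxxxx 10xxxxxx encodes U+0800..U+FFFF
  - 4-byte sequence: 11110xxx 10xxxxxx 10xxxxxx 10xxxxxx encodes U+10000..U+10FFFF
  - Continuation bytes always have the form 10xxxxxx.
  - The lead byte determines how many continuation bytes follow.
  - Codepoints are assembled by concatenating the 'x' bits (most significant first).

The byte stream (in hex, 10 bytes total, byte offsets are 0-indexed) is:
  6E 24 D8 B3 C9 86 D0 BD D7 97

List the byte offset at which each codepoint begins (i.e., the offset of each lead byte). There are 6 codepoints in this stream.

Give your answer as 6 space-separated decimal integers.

Byte[0]=6E: 1-byte ASCII. cp=U+006E
Byte[1]=24: 1-byte ASCII. cp=U+0024
Byte[2]=D8: 2-byte lead, need 1 cont bytes. acc=0x18
Byte[3]=B3: continuation. acc=(acc<<6)|0x33=0x633
Completed: cp=U+0633 (starts at byte 2)
Byte[4]=C9: 2-byte lead, need 1 cont bytes. acc=0x9
Byte[5]=86: continuation. acc=(acc<<6)|0x06=0x246
Completed: cp=U+0246 (starts at byte 4)
Byte[6]=D0: 2-byte lead, need 1 cont bytes. acc=0x10
Byte[7]=BD: continuation. acc=(acc<<6)|0x3D=0x43D
Completed: cp=U+043D (starts at byte 6)
Byte[8]=D7: 2-byte lead, need 1 cont bytes. acc=0x17
Byte[9]=97: continuation. acc=(acc<<6)|0x17=0x5D7
Completed: cp=U+05D7 (starts at byte 8)

Answer: 0 1 2 4 6 8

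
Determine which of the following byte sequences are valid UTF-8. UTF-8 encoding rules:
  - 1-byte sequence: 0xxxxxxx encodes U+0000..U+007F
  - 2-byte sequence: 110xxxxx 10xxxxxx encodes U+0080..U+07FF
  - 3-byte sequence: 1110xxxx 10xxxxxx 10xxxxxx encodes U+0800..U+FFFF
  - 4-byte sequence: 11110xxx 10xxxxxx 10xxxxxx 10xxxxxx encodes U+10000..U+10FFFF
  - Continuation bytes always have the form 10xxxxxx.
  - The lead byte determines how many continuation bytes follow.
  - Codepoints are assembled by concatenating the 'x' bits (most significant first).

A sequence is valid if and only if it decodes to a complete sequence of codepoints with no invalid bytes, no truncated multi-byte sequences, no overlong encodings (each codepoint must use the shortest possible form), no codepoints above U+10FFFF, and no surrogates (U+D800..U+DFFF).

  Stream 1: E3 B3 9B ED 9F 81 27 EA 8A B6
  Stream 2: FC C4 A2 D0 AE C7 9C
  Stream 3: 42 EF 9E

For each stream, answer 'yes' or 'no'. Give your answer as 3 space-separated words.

Answer: yes no no

Derivation:
Stream 1: decodes cleanly. VALID
Stream 2: error at byte offset 0. INVALID
Stream 3: error at byte offset 3. INVALID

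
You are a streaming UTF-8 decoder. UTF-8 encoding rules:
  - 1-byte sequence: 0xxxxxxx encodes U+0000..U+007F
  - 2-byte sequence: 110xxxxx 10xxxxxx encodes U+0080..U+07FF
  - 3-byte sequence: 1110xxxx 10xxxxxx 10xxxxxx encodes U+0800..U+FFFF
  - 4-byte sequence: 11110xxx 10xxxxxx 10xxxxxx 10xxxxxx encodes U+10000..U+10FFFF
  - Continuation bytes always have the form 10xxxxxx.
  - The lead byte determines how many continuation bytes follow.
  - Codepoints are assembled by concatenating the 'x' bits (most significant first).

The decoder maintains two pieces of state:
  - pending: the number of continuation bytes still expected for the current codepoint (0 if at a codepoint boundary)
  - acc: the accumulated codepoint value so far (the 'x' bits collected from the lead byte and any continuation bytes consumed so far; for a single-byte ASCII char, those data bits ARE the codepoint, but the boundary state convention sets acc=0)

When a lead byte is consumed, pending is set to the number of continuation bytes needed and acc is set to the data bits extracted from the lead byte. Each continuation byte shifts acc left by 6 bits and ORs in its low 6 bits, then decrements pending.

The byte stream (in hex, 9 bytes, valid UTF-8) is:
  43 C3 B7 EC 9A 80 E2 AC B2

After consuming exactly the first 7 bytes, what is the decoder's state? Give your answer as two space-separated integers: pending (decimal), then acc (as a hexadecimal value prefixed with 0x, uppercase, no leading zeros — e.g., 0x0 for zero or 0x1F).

Byte[0]=43: 1-byte. pending=0, acc=0x0
Byte[1]=C3: 2-byte lead. pending=1, acc=0x3
Byte[2]=B7: continuation. acc=(acc<<6)|0x37=0xF7, pending=0
Byte[3]=EC: 3-byte lead. pending=2, acc=0xC
Byte[4]=9A: continuation. acc=(acc<<6)|0x1A=0x31A, pending=1
Byte[5]=80: continuation. acc=(acc<<6)|0x00=0xC680, pending=0
Byte[6]=E2: 3-byte lead. pending=2, acc=0x2

Answer: 2 0x2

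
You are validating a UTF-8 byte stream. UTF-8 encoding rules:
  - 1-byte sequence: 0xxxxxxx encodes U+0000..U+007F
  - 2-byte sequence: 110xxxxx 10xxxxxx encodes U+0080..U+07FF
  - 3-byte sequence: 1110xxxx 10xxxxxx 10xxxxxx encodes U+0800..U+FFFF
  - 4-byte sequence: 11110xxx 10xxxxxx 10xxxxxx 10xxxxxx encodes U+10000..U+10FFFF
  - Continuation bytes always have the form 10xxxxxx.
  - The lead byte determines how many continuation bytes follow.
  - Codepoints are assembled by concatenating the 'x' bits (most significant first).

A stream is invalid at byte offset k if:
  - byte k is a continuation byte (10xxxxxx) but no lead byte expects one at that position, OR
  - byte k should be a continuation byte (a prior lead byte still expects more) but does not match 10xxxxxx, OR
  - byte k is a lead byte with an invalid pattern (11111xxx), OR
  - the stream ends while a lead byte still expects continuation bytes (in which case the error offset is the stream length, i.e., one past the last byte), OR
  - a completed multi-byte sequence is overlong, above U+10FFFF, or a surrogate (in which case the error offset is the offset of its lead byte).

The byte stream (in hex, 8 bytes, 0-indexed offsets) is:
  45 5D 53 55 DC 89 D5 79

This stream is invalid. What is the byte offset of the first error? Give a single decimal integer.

Answer: 7

Derivation:
Byte[0]=45: 1-byte ASCII. cp=U+0045
Byte[1]=5D: 1-byte ASCII. cp=U+005D
Byte[2]=53: 1-byte ASCII. cp=U+0053
Byte[3]=55: 1-byte ASCII. cp=U+0055
Byte[4]=DC: 2-byte lead, need 1 cont bytes. acc=0x1C
Byte[5]=89: continuation. acc=(acc<<6)|0x09=0x709
Completed: cp=U+0709 (starts at byte 4)
Byte[6]=D5: 2-byte lead, need 1 cont bytes. acc=0x15
Byte[7]=79: expected 10xxxxxx continuation. INVALID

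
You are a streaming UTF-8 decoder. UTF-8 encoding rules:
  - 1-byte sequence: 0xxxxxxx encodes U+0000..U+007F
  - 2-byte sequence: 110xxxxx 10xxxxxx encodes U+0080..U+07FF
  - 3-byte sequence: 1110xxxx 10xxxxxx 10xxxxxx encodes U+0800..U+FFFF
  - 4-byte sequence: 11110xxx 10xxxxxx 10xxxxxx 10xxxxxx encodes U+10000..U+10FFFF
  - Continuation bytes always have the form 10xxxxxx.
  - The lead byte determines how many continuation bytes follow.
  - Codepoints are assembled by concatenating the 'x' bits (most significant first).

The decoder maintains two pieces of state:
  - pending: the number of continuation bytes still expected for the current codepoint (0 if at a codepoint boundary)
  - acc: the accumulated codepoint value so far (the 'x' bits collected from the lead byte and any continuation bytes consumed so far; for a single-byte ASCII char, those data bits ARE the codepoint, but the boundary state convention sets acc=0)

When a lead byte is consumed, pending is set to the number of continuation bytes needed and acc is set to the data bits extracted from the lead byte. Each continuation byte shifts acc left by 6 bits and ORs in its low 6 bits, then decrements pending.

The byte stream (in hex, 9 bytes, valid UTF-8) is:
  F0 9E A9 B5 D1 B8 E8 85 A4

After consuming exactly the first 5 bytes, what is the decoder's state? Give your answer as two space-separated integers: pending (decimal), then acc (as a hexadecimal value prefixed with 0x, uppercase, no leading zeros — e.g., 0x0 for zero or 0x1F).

Answer: 1 0x11

Derivation:
Byte[0]=F0: 4-byte lead. pending=3, acc=0x0
Byte[1]=9E: continuation. acc=(acc<<6)|0x1E=0x1E, pending=2
Byte[2]=A9: continuation. acc=(acc<<6)|0x29=0x7A9, pending=1
Byte[3]=B5: continuation. acc=(acc<<6)|0x35=0x1EA75, pending=0
Byte[4]=D1: 2-byte lead. pending=1, acc=0x11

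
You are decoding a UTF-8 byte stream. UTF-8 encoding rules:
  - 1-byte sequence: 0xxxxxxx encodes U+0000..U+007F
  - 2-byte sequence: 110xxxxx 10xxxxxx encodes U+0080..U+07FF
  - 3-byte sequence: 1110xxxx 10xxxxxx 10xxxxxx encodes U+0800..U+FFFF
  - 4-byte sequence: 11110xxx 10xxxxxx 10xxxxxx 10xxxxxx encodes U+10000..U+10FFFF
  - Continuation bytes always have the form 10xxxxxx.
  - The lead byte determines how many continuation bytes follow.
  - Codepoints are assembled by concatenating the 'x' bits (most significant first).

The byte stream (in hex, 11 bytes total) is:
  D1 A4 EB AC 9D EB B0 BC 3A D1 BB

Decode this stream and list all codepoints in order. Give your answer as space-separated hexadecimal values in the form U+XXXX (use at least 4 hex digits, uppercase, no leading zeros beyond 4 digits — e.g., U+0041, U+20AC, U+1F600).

Answer: U+0464 U+BB1D U+BC3C U+003A U+047B

Derivation:
Byte[0]=D1: 2-byte lead, need 1 cont bytes. acc=0x11
Byte[1]=A4: continuation. acc=(acc<<6)|0x24=0x464
Completed: cp=U+0464 (starts at byte 0)
Byte[2]=EB: 3-byte lead, need 2 cont bytes. acc=0xB
Byte[3]=AC: continuation. acc=(acc<<6)|0x2C=0x2EC
Byte[4]=9D: continuation. acc=(acc<<6)|0x1D=0xBB1D
Completed: cp=U+BB1D (starts at byte 2)
Byte[5]=EB: 3-byte lead, need 2 cont bytes. acc=0xB
Byte[6]=B0: continuation. acc=(acc<<6)|0x30=0x2F0
Byte[7]=BC: continuation. acc=(acc<<6)|0x3C=0xBC3C
Completed: cp=U+BC3C (starts at byte 5)
Byte[8]=3A: 1-byte ASCII. cp=U+003A
Byte[9]=D1: 2-byte lead, need 1 cont bytes. acc=0x11
Byte[10]=BB: continuation. acc=(acc<<6)|0x3B=0x47B
Completed: cp=U+047B (starts at byte 9)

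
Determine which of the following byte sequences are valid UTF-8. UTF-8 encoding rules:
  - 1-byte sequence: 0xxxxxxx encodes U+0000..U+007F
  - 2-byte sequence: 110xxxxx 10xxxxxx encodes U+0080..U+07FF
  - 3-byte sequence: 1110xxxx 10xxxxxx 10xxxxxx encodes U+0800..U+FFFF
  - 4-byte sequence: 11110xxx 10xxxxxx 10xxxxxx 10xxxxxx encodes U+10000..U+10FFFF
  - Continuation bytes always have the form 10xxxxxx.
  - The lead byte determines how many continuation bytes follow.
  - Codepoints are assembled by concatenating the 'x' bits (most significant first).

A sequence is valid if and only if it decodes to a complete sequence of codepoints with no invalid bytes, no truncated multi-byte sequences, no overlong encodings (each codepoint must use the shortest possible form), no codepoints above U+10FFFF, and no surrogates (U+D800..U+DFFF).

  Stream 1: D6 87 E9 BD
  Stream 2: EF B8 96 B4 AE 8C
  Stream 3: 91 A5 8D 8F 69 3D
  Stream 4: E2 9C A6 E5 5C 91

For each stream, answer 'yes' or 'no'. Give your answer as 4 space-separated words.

Stream 1: error at byte offset 4. INVALID
Stream 2: error at byte offset 3. INVALID
Stream 3: error at byte offset 0. INVALID
Stream 4: error at byte offset 4. INVALID

Answer: no no no no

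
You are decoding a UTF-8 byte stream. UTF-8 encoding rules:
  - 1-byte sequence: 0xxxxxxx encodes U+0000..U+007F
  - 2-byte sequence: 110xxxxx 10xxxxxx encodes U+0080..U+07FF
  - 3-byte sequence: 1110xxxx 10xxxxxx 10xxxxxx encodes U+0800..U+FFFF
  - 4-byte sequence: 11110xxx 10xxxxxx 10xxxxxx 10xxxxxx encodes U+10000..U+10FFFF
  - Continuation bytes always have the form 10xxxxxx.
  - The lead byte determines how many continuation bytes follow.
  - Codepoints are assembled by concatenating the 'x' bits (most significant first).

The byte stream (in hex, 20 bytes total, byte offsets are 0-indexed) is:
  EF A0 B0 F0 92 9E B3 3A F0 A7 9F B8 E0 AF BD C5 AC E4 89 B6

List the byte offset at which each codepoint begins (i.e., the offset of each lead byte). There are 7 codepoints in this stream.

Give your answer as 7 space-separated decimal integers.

Byte[0]=EF: 3-byte lead, need 2 cont bytes. acc=0xF
Byte[1]=A0: continuation. acc=(acc<<6)|0x20=0x3E0
Byte[2]=B0: continuation. acc=(acc<<6)|0x30=0xF830
Completed: cp=U+F830 (starts at byte 0)
Byte[3]=F0: 4-byte lead, need 3 cont bytes. acc=0x0
Byte[4]=92: continuation. acc=(acc<<6)|0x12=0x12
Byte[5]=9E: continuation. acc=(acc<<6)|0x1E=0x49E
Byte[6]=B3: continuation. acc=(acc<<6)|0x33=0x127B3
Completed: cp=U+127B3 (starts at byte 3)
Byte[7]=3A: 1-byte ASCII. cp=U+003A
Byte[8]=F0: 4-byte lead, need 3 cont bytes. acc=0x0
Byte[9]=A7: continuation. acc=(acc<<6)|0x27=0x27
Byte[10]=9F: continuation. acc=(acc<<6)|0x1F=0x9DF
Byte[11]=B8: continuation. acc=(acc<<6)|0x38=0x277F8
Completed: cp=U+277F8 (starts at byte 8)
Byte[12]=E0: 3-byte lead, need 2 cont bytes. acc=0x0
Byte[13]=AF: continuation. acc=(acc<<6)|0x2F=0x2F
Byte[14]=BD: continuation. acc=(acc<<6)|0x3D=0xBFD
Completed: cp=U+0BFD (starts at byte 12)
Byte[15]=C5: 2-byte lead, need 1 cont bytes. acc=0x5
Byte[16]=AC: continuation. acc=(acc<<6)|0x2C=0x16C
Completed: cp=U+016C (starts at byte 15)
Byte[17]=E4: 3-byte lead, need 2 cont bytes. acc=0x4
Byte[18]=89: continuation. acc=(acc<<6)|0x09=0x109
Byte[19]=B6: continuation. acc=(acc<<6)|0x36=0x4276
Completed: cp=U+4276 (starts at byte 17)

Answer: 0 3 7 8 12 15 17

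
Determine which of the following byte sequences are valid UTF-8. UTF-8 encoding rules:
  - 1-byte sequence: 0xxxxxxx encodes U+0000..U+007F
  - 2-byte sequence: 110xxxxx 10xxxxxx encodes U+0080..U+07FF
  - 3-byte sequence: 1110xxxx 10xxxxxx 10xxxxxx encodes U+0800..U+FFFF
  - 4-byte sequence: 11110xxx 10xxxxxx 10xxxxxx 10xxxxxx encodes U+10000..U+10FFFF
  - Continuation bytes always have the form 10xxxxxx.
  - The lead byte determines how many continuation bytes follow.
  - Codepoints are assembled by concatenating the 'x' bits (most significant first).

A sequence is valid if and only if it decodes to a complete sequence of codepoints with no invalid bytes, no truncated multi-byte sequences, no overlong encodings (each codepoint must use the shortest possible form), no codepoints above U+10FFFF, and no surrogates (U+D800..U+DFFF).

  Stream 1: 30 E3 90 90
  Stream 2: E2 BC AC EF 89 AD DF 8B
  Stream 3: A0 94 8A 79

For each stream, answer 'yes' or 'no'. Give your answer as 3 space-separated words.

Stream 1: decodes cleanly. VALID
Stream 2: decodes cleanly. VALID
Stream 3: error at byte offset 0. INVALID

Answer: yes yes no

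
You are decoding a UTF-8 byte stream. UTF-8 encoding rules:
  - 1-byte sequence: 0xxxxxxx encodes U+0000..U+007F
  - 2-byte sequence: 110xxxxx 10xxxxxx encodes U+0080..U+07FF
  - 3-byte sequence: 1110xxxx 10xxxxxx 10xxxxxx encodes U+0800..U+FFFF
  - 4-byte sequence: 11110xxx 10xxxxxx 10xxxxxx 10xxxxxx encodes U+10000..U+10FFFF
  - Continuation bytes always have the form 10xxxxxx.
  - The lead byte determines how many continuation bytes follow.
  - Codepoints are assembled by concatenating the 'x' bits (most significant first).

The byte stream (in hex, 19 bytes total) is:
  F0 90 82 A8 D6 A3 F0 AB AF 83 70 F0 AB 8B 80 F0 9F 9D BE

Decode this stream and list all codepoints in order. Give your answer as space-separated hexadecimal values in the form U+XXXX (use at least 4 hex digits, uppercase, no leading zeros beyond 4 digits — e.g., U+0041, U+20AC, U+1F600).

Byte[0]=F0: 4-byte lead, need 3 cont bytes. acc=0x0
Byte[1]=90: continuation. acc=(acc<<6)|0x10=0x10
Byte[2]=82: continuation. acc=(acc<<6)|0x02=0x402
Byte[3]=A8: continuation. acc=(acc<<6)|0x28=0x100A8
Completed: cp=U+100A8 (starts at byte 0)
Byte[4]=D6: 2-byte lead, need 1 cont bytes. acc=0x16
Byte[5]=A3: continuation. acc=(acc<<6)|0x23=0x5A3
Completed: cp=U+05A3 (starts at byte 4)
Byte[6]=F0: 4-byte lead, need 3 cont bytes. acc=0x0
Byte[7]=AB: continuation. acc=(acc<<6)|0x2B=0x2B
Byte[8]=AF: continuation. acc=(acc<<6)|0x2F=0xAEF
Byte[9]=83: continuation. acc=(acc<<6)|0x03=0x2BBC3
Completed: cp=U+2BBC3 (starts at byte 6)
Byte[10]=70: 1-byte ASCII. cp=U+0070
Byte[11]=F0: 4-byte lead, need 3 cont bytes. acc=0x0
Byte[12]=AB: continuation. acc=(acc<<6)|0x2B=0x2B
Byte[13]=8B: continuation. acc=(acc<<6)|0x0B=0xACB
Byte[14]=80: continuation. acc=(acc<<6)|0x00=0x2B2C0
Completed: cp=U+2B2C0 (starts at byte 11)
Byte[15]=F0: 4-byte lead, need 3 cont bytes. acc=0x0
Byte[16]=9F: continuation. acc=(acc<<6)|0x1F=0x1F
Byte[17]=9D: continuation. acc=(acc<<6)|0x1D=0x7DD
Byte[18]=BE: continuation. acc=(acc<<6)|0x3E=0x1F77E
Completed: cp=U+1F77E (starts at byte 15)

Answer: U+100A8 U+05A3 U+2BBC3 U+0070 U+2B2C0 U+1F77E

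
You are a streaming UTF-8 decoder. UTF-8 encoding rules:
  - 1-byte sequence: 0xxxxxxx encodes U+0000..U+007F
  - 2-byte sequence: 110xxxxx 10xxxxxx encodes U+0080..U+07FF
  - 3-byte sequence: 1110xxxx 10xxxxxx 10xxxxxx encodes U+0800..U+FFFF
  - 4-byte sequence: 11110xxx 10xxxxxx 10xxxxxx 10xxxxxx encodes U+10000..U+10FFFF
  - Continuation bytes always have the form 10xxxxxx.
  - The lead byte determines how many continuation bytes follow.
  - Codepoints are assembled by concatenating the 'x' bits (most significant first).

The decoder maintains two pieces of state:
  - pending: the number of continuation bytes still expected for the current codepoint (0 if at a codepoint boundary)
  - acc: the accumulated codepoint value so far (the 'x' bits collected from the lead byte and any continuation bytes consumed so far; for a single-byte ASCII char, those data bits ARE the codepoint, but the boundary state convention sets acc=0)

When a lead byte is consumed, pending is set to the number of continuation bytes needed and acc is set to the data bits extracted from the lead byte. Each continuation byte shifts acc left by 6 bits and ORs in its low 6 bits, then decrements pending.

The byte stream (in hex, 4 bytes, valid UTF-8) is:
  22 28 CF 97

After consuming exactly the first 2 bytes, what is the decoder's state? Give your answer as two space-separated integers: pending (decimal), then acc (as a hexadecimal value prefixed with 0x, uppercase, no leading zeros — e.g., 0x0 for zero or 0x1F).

Answer: 0 0x0

Derivation:
Byte[0]=22: 1-byte. pending=0, acc=0x0
Byte[1]=28: 1-byte. pending=0, acc=0x0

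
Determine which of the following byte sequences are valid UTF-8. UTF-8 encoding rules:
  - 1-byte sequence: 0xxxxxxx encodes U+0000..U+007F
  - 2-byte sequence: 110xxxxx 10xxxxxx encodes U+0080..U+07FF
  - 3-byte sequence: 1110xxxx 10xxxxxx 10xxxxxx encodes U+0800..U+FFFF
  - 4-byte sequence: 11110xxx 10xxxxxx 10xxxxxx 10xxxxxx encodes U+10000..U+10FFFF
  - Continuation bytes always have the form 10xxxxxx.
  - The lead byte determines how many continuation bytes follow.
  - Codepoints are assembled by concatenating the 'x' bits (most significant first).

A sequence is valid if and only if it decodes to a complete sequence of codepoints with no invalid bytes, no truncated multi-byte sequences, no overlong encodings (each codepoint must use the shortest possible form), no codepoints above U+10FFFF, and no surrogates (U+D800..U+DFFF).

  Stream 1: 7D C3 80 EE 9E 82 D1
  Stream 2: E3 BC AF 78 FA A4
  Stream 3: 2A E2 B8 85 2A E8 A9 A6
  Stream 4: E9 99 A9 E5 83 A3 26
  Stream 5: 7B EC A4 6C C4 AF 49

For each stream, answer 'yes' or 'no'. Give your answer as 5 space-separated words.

Answer: no no yes yes no

Derivation:
Stream 1: error at byte offset 7. INVALID
Stream 2: error at byte offset 4. INVALID
Stream 3: decodes cleanly. VALID
Stream 4: decodes cleanly. VALID
Stream 5: error at byte offset 3. INVALID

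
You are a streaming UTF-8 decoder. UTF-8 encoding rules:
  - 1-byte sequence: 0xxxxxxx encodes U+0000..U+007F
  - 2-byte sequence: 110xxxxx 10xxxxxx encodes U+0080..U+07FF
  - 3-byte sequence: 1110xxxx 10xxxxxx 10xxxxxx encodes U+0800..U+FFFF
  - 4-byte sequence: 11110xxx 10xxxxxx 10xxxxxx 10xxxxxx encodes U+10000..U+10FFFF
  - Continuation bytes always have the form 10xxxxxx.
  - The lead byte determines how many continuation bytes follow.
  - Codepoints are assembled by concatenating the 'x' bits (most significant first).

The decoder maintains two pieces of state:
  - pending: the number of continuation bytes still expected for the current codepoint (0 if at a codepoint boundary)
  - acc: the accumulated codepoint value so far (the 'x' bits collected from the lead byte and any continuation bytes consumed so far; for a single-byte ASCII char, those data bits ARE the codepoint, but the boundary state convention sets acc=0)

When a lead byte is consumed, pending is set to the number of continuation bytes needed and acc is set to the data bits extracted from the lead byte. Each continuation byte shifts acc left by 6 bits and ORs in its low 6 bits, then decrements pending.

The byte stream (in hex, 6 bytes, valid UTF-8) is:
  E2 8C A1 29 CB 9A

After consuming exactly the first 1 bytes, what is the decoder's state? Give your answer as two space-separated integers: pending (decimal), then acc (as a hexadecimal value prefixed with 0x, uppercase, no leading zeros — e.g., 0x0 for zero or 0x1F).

Answer: 2 0x2

Derivation:
Byte[0]=E2: 3-byte lead. pending=2, acc=0x2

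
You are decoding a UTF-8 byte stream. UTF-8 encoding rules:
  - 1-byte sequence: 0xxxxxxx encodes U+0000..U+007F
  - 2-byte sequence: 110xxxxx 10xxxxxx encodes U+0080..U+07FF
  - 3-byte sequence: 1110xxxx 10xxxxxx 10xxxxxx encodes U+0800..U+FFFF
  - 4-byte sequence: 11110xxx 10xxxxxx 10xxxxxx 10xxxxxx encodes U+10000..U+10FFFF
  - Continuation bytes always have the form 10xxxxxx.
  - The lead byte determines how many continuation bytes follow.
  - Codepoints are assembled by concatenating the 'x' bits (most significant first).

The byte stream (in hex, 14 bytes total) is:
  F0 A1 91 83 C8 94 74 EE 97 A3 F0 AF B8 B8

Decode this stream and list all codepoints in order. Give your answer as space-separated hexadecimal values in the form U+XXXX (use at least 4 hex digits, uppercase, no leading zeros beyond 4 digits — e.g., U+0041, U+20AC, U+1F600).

Byte[0]=F0: 4-byte lead, need 3 cont bytes. acc=0x0
Byte[1]=A1: continuation. acc=(acc<<6)|0x21=0x21
Byte[2]=91: continuation. acc=(acc<<6)|0x11=0x851
Byte[3]=83: continuation. acc=(acc<<6)|0x03=0x21443
Completed: cp=U+21443 (starts at byte 0)
Byte[4]=C8: 2-byte lead, need 1 cont bytes. acc=0x8
Byte[5]=94: continuation. acc=(acc<<6)|0x14=0x214
Completed: cp=U+0214 (starts at byte 4)
Byte[6]=74: 1-byte ASCII. cp=U+0074
Byte[7]=EE: 3-byte lead, need 2 cont bytes. acc=0xE
Byte[8]=97: continuation. acc=(acc<<6)|0x17=0x397
Byte[9]=A3: continuation. acc=(acc<<6)|0x23=0xE5E3
Completed: cp=U+E5E3 (starts at byte 7)
Byte[10]=F0: 4-byte lead, need 3 cont bytes. acc=0x0
Byte[11]=AF: continuation. acc=(acc<<6)|0x2F=0x2F
Byte[12]=B8: continuation. acc=(acc<<6)|0x38=0xBF8
Byte[13]=B8: continuation. acc=(acc<<6)|0x38=0x2FE38
Completed: cp=U+2FE38 (starts at byte 10)

Answer: U+21443 U+0214 U+0074 U+E5E3 U+2FE38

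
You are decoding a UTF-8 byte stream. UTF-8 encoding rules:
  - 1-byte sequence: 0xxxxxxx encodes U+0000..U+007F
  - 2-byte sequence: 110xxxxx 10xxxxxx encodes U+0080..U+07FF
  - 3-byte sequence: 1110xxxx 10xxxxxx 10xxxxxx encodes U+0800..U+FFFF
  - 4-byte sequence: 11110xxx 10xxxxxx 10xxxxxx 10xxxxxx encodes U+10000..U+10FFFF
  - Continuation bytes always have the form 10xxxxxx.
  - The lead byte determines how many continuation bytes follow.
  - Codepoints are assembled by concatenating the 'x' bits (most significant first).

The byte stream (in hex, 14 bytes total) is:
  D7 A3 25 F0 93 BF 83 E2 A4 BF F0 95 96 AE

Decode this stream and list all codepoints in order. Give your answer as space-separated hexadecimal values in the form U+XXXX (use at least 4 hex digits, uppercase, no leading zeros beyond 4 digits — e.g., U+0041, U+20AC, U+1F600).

Byte[0]=D7: 2-byte lead, need 1 cont bytes. acc=0x17
Byte[1]=A3: continuation. acc=(acc<<6)|0x23=0x5E3
Completed: cp=U+05E3 (starts at byte 0)
Byte[2]=25: 1-byte ASCII. cp=U+0025
Byte[3]=F0: 4-byte lead, need 3 cont bytes. acc=0x0
Byte[4]=93: continuation. acc=(acc<<6)|0x13=0x13
Byte[5]=BF: continuation. acc=(acc<<6)|0x3F=0x4FF
Byte[6]=83: continuation. acc=(acc<<6)|0x03=0x13FC3
Completed: cp=U+13FC3 (starts at byte 3)
Byte[7]=E2: 3-byte lead, need 2 cont bytes. acc=0x2
Byte[8]=A4: continuation. acc=(acc<<6)|0x24=0xA4
Byte[9]=BF: continuation. acc=(acc<<6)|0x3F=0x293F
Completed: cp=U+293F (starts at byte 7)
Byte[10]=F0: 4-byte lead, need 3 cont bytes. acc=0x0
Byte[11]=95: continuation. acc=(acc<<6)|0x15=0x15
Byte[12]=96: continuation. acc=(acc<<6)|0x16=0x556
Byte[13]=AE: continuation. acc=(acc<<6)|0x2E=0x155AE
Completed: cp=U+155AE (starts at byte 10)

Answer: U+05E3 U+0025 U+13FC3 U+293F U+155AE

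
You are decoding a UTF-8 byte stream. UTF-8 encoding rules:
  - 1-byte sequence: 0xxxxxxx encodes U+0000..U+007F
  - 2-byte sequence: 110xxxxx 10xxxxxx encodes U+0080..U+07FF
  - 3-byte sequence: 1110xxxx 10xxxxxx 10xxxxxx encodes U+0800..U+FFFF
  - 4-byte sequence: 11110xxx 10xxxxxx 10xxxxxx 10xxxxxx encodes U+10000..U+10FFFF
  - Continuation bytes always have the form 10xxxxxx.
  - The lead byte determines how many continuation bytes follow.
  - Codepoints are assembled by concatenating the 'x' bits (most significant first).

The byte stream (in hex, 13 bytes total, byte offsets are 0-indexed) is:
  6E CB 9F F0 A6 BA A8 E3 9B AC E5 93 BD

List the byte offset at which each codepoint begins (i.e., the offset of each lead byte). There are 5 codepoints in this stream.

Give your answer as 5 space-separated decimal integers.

Byte[0]=6E: 1-byte ASCII. cp=U+006E
Byte[1]=CB: 2-byte lead, need 1 cont bytes. acc=0xB
Byte[2]=9F: continuation. acc=(acc<<6)|0x1F=0x2DF
Completed: cp=U+02DF (starts at byte 1)
Byte[3]=F0: 4-byte lead, need 3 cont bytes. acc=0x0
Byte[4]=A6: continuation. acc=(acc<<6)|0x26=0x26
Byte[5]=BA: continuation. acc=(acc<<6)|0x3A=0x9BA
Byte[6]=A8: continuation. acc=(acc<<6)|0x28=0x26EA8
Completed: cp=U+26EA8 (starts at byte 3)
Byte[7]=E3: 3-byte lead, need 2 cont bytes. acc=0x3
Byte[8]=9B: continuation. acc=(acc<<6)|0x1B=0xDB
Byte[9]=AC: continuation. acc=(acc<<6)|0x2C=0x36EC
Completed: cp=U+36EC (starts at byte 7)
Byte[10]=E5: 3-byte lead, need 2 cont bytes. acc=0x5
Byte[11]=93: continuation. acc=(acc<<6)|0x13=0x153
Byte[12]=BD: continuation. acc=(acc<<6)|0x3D=0x54FD
Completed: cp=U+54FD (starts at byte 10)

Answer: 0 1 3 7 10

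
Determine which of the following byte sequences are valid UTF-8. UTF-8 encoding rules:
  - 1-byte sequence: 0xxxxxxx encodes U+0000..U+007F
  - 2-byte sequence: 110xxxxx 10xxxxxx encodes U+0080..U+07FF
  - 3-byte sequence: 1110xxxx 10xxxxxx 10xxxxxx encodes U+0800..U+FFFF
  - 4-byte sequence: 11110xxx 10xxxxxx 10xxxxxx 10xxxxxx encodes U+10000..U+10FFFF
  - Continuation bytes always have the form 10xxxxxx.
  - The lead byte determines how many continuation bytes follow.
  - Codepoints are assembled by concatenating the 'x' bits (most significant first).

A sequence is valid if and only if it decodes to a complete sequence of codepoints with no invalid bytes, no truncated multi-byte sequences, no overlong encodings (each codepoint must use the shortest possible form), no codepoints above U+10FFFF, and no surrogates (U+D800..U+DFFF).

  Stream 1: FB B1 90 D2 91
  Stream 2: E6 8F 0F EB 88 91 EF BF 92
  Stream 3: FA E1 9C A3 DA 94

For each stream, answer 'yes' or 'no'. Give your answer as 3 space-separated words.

Stream 1: error at byte offset 0. INVALID
Stream 2: error at byte offset 2. INVALID
Stream 3: error at byte offset 0. INVALID

Answer: no no no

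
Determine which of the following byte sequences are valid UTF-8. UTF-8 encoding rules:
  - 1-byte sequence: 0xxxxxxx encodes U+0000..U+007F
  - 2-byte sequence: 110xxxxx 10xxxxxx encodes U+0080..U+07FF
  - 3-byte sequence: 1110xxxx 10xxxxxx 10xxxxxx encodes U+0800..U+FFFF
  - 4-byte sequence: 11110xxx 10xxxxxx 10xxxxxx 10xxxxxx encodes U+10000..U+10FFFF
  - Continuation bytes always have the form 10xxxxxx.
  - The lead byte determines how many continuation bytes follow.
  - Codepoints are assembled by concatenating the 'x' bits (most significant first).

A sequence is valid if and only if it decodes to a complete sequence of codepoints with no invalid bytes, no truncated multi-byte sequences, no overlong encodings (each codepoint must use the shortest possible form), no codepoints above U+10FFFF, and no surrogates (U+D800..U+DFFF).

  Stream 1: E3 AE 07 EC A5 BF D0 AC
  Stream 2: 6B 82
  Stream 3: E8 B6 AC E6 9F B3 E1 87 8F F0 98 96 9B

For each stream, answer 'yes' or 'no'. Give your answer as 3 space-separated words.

Stream 1: error at byte offset 2. INVALID
Stream 2: error at byte offset 1. INVALID
Stream 3: decodes cleanly. VALID

Answer: no no yes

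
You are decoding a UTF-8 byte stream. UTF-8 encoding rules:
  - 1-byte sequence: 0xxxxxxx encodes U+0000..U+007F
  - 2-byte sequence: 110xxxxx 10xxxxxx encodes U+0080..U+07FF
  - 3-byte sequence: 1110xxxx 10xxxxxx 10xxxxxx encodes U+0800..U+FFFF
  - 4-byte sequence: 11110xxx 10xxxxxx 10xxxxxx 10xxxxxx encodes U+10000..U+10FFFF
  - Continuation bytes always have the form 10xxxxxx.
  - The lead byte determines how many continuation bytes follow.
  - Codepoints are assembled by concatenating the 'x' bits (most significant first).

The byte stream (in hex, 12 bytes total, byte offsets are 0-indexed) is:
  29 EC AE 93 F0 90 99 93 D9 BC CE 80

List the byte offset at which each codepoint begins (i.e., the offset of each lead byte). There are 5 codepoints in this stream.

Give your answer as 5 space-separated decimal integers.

Answer: 0 1 4 8 10

Derivation:
Byte[0]=29: 1-byte ASCII. cp=U+0029
Byte[1]=EC: 3-byte lead, need 2 cont bytes. acc=0xC
Byte[2]=AE: continuation. acc=(acc<<6)|0x2E=0x32E
Byte[3]=93: continuation. acc=(acc<<6)|0x13=0xCB93
Completed: cp=U+CB93 (starts at byte 1)
Byte[4]=F0: 4-byte lead, need 3 cont bytes. acc=0x0
Byte[5]=90: continuation. acc=(acc<<6)|0x10=0x10
Byte[6]=99: continuation. acc=(acc<<6)|0x19=0x419
Byte[7]=93: continuation. acc=(acc<<6)|0x13=0x10653
Completed: cp=U+10653 (starts at byte 4)
Byte[8]=D9: 2-byte lead, need 1 cont bytes. acc=0x19
Byte[9]=BC: continuation. acc=(acc<<6)|0x3C=0x67C
Completed: cp=U+067C (starts at byte 8)
Byte[10]=CE: 2-byte lead, need 1 cont bytes. acc=0xE
Byte[11]=80: continuation. acc=(acc<<6)|0x00=0x380
Completed: cp=U+0380 (starts at byte 10)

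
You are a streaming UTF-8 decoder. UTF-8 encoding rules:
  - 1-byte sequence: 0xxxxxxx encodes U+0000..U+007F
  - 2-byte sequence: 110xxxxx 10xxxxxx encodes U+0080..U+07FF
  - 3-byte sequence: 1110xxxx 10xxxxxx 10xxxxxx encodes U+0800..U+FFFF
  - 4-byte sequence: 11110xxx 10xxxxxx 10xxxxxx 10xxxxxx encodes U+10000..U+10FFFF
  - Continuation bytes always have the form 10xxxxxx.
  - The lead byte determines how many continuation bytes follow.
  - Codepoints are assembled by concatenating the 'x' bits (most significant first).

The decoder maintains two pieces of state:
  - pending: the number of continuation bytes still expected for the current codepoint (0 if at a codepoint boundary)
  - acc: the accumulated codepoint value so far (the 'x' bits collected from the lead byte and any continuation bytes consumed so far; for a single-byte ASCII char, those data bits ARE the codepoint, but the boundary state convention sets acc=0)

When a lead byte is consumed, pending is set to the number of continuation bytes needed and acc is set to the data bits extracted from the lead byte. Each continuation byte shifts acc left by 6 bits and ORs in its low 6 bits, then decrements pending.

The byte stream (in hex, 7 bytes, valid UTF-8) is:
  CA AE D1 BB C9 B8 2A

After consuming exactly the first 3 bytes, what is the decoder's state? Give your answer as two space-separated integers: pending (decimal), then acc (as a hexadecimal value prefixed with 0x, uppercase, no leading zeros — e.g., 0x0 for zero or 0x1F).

Answer: 1 0x11

Derivation:
Byte[0]=CA: 2-byte lead. pending=1, acc=0xA
Byte[1]=AE: continuation. acc=(acc<<6)|0x2E=0x2AE, pending=0
Byte[2]=D1: 2-byte lead. pending=1, acc=0x11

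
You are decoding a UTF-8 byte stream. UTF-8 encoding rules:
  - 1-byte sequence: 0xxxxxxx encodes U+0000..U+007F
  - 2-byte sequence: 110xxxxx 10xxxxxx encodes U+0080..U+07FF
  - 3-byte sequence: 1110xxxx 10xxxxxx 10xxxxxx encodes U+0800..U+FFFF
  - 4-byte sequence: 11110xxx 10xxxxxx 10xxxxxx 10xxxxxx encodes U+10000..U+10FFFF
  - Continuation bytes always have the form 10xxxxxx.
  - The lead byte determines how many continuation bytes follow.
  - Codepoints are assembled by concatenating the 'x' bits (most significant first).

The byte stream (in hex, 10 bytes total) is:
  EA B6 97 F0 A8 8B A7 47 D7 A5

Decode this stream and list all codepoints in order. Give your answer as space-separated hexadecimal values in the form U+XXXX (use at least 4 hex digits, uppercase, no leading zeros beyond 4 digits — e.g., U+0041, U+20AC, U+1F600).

Byte[0]=EA: 3-byte lead, need 2 cont bytes. acc=0xA
Byte[1]=B6: continuation. acc=(acc<<6)|0x36=0x2B6
Byte[2]=97: continuation. acc=(acc<<6)|0x17=0xAD97
Completed: cp=U+AD97 (starts at byte 0)
Byte[3]=F0: 4-byte lead, need 3 cont bytes. acc=0x0
Byte[4]=A8: continuation. acc=(acc<<6)|0x28=0x28
Byte[5]=8B: continuation. acc=(acc<<6)|0x0B=0xA0B
Byte[6]=A7: continuation. acc=(acc<<6)|0x27=0x282E7
Completed: cp=U+282E7 (starts at byte 3)
Byte[7]=47: 1-byte ASCII. cp=U+0047
Byte[8]=D7: 2-byte lead, need 1 cont bytes. acc=0x17
Byte[9]=A5: continuation. acc=(acc<<6)|0x25=0x5E5
Completed: cp=U+05E5 (starts at byte 8)

Answer: U+AD97 U+282E7 U+0047 U+05E5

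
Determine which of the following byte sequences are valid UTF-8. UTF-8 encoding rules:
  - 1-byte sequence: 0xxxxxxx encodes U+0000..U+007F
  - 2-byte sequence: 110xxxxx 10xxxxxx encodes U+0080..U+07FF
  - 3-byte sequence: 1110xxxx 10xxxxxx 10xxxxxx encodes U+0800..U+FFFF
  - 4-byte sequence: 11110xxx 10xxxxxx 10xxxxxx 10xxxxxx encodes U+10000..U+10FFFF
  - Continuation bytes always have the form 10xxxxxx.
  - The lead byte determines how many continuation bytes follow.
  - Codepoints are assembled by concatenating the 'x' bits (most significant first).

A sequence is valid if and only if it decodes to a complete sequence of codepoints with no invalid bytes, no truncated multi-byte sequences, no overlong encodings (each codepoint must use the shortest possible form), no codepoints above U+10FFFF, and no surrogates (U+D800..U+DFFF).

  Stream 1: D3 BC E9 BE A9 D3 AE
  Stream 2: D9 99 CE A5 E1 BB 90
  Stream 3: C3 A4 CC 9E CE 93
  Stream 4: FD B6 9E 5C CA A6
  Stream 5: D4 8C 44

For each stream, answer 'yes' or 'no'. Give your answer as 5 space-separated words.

Answer: yes yes yes no yes

Derivation:
Stream 1: decodes cleanly. VALID
Stream 2: decodes cleanly. VALID
Stream 3: decodes cleanly. VALID
Stream 4: error at byte offset 0. INVALID
Stream 5: decodes cleanly. VALID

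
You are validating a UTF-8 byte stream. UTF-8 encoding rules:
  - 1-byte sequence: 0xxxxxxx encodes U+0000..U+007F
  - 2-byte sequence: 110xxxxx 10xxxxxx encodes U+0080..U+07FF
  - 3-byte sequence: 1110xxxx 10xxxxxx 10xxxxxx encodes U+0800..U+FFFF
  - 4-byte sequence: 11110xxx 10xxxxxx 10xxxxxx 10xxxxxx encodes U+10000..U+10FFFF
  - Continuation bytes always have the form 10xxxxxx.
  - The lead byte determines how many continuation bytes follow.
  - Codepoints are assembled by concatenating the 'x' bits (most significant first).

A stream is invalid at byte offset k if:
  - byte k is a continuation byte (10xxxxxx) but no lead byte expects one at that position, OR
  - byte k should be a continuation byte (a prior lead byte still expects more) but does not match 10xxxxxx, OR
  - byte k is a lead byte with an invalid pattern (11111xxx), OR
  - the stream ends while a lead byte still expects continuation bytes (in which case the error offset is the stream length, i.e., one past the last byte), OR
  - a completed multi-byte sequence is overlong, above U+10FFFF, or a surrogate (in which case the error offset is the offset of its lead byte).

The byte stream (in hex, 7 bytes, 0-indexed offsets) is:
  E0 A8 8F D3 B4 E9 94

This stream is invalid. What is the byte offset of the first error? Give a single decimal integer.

Byte[0]=E0: 3-byte lead, need 2 cont bytes. acc=0x0
Byte[1]=A8: continuation. acc=(acc<<6)|0x28=0x28
Byte[2]=8F: continuation. acc=(acc<<6)|0x0F=0xA0F
Completed: cp=U+0A0F (starts at byte 0)
Byte[3]=D3: 2-byte lead, need 1 cont bytes. acc=0x13
Byte[4]=B4: continuation. acc=(acc<<6)|0x34=0x4F4
Completed: cp=U+04F4 (starts at byte 3)
Byte[5]=E9: 3-byte lead, need 2 cont bytes. acc=0x9
Byte[6]=94: continuation. acc=(acc<<6)|0x14=0x254
Byte[7]: stream ended, expected continuation. INVALID

Answer: 7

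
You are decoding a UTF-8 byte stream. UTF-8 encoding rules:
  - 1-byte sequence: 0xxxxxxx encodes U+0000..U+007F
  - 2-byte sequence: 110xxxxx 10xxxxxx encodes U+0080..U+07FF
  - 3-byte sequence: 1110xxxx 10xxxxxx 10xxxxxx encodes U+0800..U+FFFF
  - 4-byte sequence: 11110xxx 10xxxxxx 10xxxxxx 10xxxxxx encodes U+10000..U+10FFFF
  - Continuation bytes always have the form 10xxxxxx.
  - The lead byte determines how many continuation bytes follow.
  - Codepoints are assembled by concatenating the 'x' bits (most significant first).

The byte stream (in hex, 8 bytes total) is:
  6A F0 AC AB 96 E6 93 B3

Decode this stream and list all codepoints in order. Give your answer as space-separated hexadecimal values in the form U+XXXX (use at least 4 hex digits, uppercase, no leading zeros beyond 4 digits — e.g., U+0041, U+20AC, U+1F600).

Answer: U+006A U+2CAD6 U+64F3

Derivation:
Byte[0]=6A: 1-byte ASCII. cp=U+006A
Byte[1]=F0: 4-byte lead, need 3 cont bytes. acc=0x0
Byte[2]=AC: continuation. acc=(acc<<6)|0x2C=0x2C
Byte[3]=AB: continuation. acc=(acc<<6)|0x2B=0xB2B
Byte[4]=96: continuation. acc=(acc<<6)|0x16=0x2CAD6
Completed: cp=U+2CAD6 (starts at byte 1)
Byte[5]=E6: 3-byte lead, need 2 cont bytes. acc=0x6
Byte[6]=93: continuation. acc=(acc<<6)|0x13=0x193
Byte[7]=B3: continuation. acc=(acc<<6)|0x33=0x64F3
Completed: cp=U+64F3 (starts at byte 5)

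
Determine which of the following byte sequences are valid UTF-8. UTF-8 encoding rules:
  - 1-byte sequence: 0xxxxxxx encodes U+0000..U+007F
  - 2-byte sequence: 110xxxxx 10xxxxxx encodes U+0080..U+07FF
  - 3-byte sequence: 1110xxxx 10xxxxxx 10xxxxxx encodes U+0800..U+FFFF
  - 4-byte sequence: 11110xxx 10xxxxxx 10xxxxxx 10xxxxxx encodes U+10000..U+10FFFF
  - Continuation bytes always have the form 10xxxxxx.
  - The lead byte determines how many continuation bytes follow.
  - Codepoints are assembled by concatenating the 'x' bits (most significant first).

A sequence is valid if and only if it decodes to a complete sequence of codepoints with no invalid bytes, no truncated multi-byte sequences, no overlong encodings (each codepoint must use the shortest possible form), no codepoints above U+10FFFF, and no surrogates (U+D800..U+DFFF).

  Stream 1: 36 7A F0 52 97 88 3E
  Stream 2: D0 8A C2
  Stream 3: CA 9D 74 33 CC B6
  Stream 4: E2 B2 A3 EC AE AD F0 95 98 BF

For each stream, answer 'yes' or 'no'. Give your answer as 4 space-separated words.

Answer: no no yes yes

Derivation:
Stream 1: error at byte offset 3. INVALID
Stream 2: error at byte offset 3. INVALID
Stream 3: decodes cleanly. VALID
Stream 4: decodes cleanly. VALID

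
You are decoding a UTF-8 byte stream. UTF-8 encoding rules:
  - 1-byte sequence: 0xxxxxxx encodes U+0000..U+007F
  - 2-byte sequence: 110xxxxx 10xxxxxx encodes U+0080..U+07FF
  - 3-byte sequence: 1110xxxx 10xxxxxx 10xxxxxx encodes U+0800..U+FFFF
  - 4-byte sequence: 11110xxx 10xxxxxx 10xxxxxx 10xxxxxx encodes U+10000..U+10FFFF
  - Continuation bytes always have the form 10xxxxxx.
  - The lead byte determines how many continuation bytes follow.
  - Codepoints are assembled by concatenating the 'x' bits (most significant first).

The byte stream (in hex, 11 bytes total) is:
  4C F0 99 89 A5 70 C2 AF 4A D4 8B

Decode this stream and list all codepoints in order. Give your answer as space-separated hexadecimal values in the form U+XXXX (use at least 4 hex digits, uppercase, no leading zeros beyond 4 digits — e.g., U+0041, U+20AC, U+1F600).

Answer: U+004C U+19265 U+0070 U+00AF U+004A U+050B

Derivation:
Byte[0]=4C: 1-byte ASCII. cp=U+004C
Byte[1]=F0: 4-byte lead, need 3 cont bytes. acc=0x0
Byte[2]=99: continuation. acc=(acc<<6)|0x19=0x19
Byte[3]=89: continuation. acc=(acc<<6)|0x09=0x649
Byte[4]=A5: continuation. acc=(acc<<6)|0x25=0x19265
Completed: cp=U+19265 (starts at byte 1)
Byte[5]=70: 1-byte ASCII. cp=U+0070
Byte[6]=C2: 2-byte lead, need 1 cont bytes. acc=0x2
Byte[7]=AF: continuation. acc=(acc<<6)|0x2F=0xAF
Completed: cp=U+00AF (starts at byte 6)
Byte[8]=4A: 1-byte ASCII. cp=U+004A
Byte[9]=D4: 2-byte lead, need 1 cont bytes. acc=0x14
Byte[10]=8B: continuation. acc=(acc<<6)|0x0B=0x50B
Completed: cp=U+050B (starts at byte 9)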